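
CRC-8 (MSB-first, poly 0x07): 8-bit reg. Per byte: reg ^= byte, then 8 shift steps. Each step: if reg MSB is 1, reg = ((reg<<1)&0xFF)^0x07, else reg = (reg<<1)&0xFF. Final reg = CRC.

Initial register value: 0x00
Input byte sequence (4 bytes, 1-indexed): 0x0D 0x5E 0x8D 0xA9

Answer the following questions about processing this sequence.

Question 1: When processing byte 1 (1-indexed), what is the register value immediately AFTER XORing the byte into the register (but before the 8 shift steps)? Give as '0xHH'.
Answer: 0x0D

Derivation:
Register before byte 1: 0x00
Byte 1: 0x0D
0x00 XOR 0x0D = 0x0D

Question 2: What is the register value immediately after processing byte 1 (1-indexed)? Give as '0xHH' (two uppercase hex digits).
After byte 1 (0x0D): reg=0x23

Answer: 0x23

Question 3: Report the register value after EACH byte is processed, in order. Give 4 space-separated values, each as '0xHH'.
0x23 0x74 0xE1 0xFF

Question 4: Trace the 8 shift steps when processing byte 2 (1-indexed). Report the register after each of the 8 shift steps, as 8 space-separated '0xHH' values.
Answer: 0xFA 0xF3 0xE1 0xC5 0x8D 0x1D 0x3A 0x74

Derivation:
After byte 1 (0x0D): reg=0x23
Register before byte 2: 0x23
After XOR with byte 0x5E: 0x7D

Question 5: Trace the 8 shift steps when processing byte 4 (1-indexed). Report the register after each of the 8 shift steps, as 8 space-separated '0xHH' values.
Answer: 0x90 0x27 0x4E 0x9C 0x3F 0x7E 0xFC 0xFF

Derivation:
After byte 1 (0x0D): reg=0x23
After byte 2 (0x5E): reg=0x74
After byte 3 (0x8D): reg=0xE1
Register before byte 4: 0xE1
After XOR with byte 0xA9: 0x48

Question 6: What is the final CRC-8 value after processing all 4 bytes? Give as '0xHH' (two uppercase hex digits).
Answer: 0xFF

Derivation:
After byte 1 (0x0D): reg=0x23
After byte 2 (0x5E): reg=0x74
After byte 3 (0x8D): reg=0xE1
After byte 4 (0xA9): reg=0xFF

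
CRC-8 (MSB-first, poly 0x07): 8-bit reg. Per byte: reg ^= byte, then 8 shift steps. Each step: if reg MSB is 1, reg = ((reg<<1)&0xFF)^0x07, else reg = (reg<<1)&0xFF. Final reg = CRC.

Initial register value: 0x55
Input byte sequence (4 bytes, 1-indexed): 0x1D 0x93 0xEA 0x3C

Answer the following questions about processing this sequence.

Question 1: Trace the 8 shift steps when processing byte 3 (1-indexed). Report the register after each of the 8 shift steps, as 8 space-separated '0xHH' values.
Answer: 0xD5 0xAD 0x5D 0xBA 0x73 0xE6 0xCB 0x91

Derivation:
After byte 1 (0x1D): reg=0xFF
After byte 2 (0x93): reg=0x03
Register before byte 3: 0x03
After XOR with byte 0xEA: 0xE9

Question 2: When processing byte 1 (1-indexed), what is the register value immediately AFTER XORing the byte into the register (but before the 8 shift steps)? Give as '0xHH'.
Register before byte 1: 0x55
Byte 1: 0x1D
0x55 XOR 0x1D = 0x48

Answer: 0x48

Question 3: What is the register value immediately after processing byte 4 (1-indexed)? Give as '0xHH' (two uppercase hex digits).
Answer: 0x4A

Derivation:
After byte 1 (0x1D): reg=0xFF
After byte 2 (0x93): reg=0x03
After byte 3 (0xEA): reg=0x91
After byte 4 (0x3C): reg=0x4A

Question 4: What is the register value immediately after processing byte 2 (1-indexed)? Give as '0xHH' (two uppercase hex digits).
Answer: 0x03

Derivation:
After byte 1 (0x1D): reg=0xFF
After byte 2 (0x93): reg=0x03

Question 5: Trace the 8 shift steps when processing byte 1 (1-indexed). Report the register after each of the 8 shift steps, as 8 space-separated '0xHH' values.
Register before byte 1: 0x55
After XOR with byte 0x1D: 0x48

Answer: 0x90 0x27 0x4E 0x9C 0x3F 0x7E 0xFC 0xFF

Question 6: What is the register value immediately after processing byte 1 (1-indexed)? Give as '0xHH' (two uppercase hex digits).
Answer: 0xFF

Derivation:
After byte 1 (0x1D): reg=0xFF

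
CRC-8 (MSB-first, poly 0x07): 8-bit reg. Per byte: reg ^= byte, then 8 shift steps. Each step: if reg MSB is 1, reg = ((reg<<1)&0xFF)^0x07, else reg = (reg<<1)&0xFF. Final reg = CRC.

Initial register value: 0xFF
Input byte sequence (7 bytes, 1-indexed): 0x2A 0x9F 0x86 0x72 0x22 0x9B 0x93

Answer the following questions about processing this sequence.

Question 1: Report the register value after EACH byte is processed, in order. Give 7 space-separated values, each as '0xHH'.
0x25 0x2F 0x56 0xFC 0x14 0xA4 0x85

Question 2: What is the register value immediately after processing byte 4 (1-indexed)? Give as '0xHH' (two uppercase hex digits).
After byte 1 (0x2A): reg=0x25
After byte 2 (0x9F): reg=0x2F
After byte 3 (0x86): reg=0x56
After byte 4 (0x72): reg=0xFC

Answer: 0xFC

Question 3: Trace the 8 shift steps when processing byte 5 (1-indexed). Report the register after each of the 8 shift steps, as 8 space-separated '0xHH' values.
After byte 1 (0x2A): reg=0x25
After byte 2 (0x9F): reg=0x2F
After byte 3 (0x86): reg=0x56
After byte 4 (0x72): reg=0xFC
Register before byte 5: 0xFC
After XOR with byte 0x22: 0xDE

Answer: 0xBB 0x71 0xE2 0xC3 0x81 0x05 0x0A 0x14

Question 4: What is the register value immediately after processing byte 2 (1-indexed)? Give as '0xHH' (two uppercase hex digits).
After byte 1 (0x2A): reg=0x25
After byte 2 (0x9F): reg=0x2F

Answer: 0x2F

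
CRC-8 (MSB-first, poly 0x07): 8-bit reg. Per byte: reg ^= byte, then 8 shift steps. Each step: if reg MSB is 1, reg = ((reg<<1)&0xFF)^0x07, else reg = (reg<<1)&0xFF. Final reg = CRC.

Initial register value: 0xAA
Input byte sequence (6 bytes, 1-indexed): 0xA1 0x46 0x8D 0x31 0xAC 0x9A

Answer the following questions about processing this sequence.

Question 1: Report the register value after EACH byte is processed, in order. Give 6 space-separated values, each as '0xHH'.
0x31 0x42 0x63 0xB9 0x6B 0xD9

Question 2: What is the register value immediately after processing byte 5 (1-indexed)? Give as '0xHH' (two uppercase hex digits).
Answer: 0x6B

Derivation:
After byte 1 (0xA1): reg=0x31
After byte 2 (0x46): reg=0x42
After byte 3 (0x8D): reg=0x63
After byte 4 (0x31): reg=0xB9
After byte 5 (0xAC): reg=0x6B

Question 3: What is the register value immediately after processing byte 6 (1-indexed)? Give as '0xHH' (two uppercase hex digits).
Answer: 0xD9

Derivation:
After byte 1 (0xA1): reg=0x31
After byte 2 (0x46): reg=0x42
After byte 3 (0x8D): reg=0x63
After byte 4 (0x31): reg=0xB9
After byte 5 (0xAC): reg=0x6B
After byte 6 (0x9A): reg=0xD9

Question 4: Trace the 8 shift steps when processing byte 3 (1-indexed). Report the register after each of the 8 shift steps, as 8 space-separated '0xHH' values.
After byte 1 (0xA1): reg=0x31
After byte 2 (0x46): reg=0x42
Register before byte 3: 0x42
After XOR with byte 0x8D: 0xCF

Answer: 0x99 0x35 0x6A 0xD4 0xAF 0x59 0xB2 0x63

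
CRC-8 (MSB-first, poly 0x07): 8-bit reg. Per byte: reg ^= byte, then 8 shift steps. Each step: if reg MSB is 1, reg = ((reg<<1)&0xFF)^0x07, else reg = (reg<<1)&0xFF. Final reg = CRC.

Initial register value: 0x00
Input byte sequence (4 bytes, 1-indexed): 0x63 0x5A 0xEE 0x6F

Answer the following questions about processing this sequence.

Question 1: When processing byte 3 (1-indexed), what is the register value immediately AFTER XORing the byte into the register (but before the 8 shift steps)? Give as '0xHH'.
Register before byte 3: 0x4B
Byte 3: 0xEE
0x4B XOR 0xEE = 0xA5

Answer: 0xA5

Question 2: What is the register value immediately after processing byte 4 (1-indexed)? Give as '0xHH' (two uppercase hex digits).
After byte 1 (0x63): reg=0x2E
After byte 2 (0x5A): reg=0x4B
After byte 3 (0xEE): reg=0x72
After byte 4 (0x6F): reg=0x53

Answer: 0x53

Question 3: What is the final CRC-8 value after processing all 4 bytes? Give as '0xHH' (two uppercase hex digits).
Answer: 0x53

Derivation:
After byte 1 (0x63): reg=0x2E
After byte 2 (0x5A): reg=0x4B
After byte 3 (0xEE): reg=0x72
After byte 4 (0x6F): reg=0x53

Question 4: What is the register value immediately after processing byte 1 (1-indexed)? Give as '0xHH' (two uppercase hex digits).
After byte 1 (0x63): reg=0x2E

Answer: 0x2E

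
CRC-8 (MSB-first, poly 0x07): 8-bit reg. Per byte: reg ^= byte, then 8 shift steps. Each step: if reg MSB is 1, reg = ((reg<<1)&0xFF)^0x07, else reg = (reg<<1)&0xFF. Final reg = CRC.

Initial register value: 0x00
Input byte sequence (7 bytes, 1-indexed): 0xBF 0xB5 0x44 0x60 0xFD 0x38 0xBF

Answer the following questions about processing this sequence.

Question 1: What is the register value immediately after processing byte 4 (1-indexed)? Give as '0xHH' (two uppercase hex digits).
After byte 1 (0xBF): reg=0x34
After byte 2 (0xB5): reg=0x8E
After byte 3 (0x44): reg=0x78
After byte 4 (0x60): reg=0x48

Answer: 0x48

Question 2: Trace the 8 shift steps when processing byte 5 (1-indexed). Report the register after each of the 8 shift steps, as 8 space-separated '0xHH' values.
Answer: 0x6D 0xDA 0xB3 0x61 0xC2 0x83 0x01 0x02

Derivation:
After byte 1 (0xBF): reg=0x34
After byte 2 (0xB5): reg=0x8E
After byte 3 (0x44): reg=0x78
After byte 4 (0x60): reg=0x48
Register before byte 5: 0x48
After XOR with byte 0xFD: 0xB5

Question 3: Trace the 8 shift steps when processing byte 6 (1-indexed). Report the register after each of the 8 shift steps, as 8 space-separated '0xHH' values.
Answer: 0x74 0xE8 0xD7 0xA9 0x55 0xAA 0x53 0xA6

Derivation:
After byte 1 (0xBF): reg=0x34
After byte 2 (0xB5): reg=0x8E
After byte 3 (0x44): reg=0x78
After byte 4 (0x60): reg=0x48
After byte 5 (0xFD): reg=0x02
Register before byte 6: 0x02
After XOR with byte 0x38: 0x3A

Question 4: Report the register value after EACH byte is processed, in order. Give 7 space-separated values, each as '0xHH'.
0x34 0x8E 0x78 0x48 0x02 0xA6 0x4F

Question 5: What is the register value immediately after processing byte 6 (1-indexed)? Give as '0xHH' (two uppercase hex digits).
After byte 1 (0xBF): reg=0x34
After byte 2 (0xB5): reg=0x8E
After byte 3 (0x44): reg=0x78
After byte 4 (0x60): reg=0x48
After byte 5 (0xFD): reg=0x02
After byte 6 (0x38): reg=0xA6

Answer: 0xA6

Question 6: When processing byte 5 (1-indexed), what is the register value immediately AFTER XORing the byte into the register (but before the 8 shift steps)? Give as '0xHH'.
Answer: 0xB5

Derivation:
Register before byte 5: 0x48
Byte 5: 0xFD
0x48 XOR 0xFD = 0xB5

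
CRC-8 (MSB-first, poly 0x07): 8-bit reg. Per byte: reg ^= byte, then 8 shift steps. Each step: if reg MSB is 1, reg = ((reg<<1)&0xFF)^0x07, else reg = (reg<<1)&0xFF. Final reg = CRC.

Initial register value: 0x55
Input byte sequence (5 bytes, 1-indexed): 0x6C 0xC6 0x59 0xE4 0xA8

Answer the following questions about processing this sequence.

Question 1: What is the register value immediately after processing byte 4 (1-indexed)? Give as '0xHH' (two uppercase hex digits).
Answer: 0xFC

Derivation:
After byte 1 (0x6C): reg=0xAF
After byte 2 (0xC6): reg=0x18
After byte 3 (0x59): reg=0xC0
After byte 4 (0xE4): reg=0xFC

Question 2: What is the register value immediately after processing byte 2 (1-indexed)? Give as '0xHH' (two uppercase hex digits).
After byte 1 (0x6C): reg=0xAF
After byte 2 (0xC6): reg=0x18

Answer: 0x18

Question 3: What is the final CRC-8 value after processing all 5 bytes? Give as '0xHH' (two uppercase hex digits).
Answer: 0xAB

Derivation:
After byte 1 (0x6C): reg=0xAF
After byte 2 (0xC6): reg=0x18
After byte 3 (0x59): reg=0xC0
After byte 4 (0xE4): reg=0xFC
After byte 5 (0xA8): reg=0xAB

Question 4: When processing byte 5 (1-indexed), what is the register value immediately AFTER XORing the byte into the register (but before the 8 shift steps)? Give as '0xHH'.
Answer: 0x54

Derivation:
Register before byte 5: 0xFC
Byte 5: 0xA8
0xFC XOR 0xA8 = 0x54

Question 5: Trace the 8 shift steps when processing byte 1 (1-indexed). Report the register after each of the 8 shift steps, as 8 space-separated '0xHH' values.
Register before byte 1: 0x55
After XOR with byte 0x6C: 0x39

Answer: 0x72 0xE4 0xCF 0x99 0x35 0x6A 0xD4 0xAF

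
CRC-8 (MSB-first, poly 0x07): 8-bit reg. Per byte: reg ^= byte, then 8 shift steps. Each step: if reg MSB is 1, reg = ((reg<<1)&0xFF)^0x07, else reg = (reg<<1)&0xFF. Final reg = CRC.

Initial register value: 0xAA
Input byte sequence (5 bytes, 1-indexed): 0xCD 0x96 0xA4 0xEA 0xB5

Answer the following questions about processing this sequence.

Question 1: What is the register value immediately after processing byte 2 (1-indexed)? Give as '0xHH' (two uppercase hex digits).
Answer: 0x75

Derivation:
After byte 1 (0xCD): reg=0x32
After byte 2 (0x96): reg=0x75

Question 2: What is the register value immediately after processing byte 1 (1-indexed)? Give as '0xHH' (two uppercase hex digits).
After byte 1 (0xCD): reg=0x32

Answer: 0x32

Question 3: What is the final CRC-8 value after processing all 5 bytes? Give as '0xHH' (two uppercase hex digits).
Answer: 0x87

Derivation:
After byte 1 (0xCD): reg=0x32
After byte 2 (0x96): reg=0x75
After byte 3 (0xA4): reg=0x39
After byte 4 (0xEA): reg=0x37
After byte 5 (0xB5): reg=0x87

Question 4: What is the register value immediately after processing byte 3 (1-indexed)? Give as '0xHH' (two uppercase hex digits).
Answer: 0x39

Derivation:
After byte 1 (0xCD): reg=0x32
After byte 2 (0x96): reg=0x75
After byte 3 (0xA4): reg=0x39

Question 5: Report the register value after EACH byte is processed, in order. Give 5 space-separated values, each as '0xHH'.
0x32 0x75 0x39 0x37 0x87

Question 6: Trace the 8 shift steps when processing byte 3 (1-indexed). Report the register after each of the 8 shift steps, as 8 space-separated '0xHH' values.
Answer: 0xA5 0x4D 0x9A 0x33 0x66 0xCC 0x9F 0x39

Derivation:
After byte 1 (0xCD): reg=0x32
After byte 2 (0x96): reg=0x75
Register before byte 3: 0x75
After XOR with byte 0xA4: 0xD1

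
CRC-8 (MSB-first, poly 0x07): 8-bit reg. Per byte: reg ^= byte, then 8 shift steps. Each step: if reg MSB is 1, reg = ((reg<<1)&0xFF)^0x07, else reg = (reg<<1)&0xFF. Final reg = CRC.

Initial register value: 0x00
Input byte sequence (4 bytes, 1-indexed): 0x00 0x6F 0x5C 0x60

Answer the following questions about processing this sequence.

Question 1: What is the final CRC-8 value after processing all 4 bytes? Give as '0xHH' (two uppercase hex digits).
Answer: 0x55

Derivation:
After byte 1 (0x00): reg=0x00
After byte 2 (0x6F): reg=0x0A
After byte 3 (0x5C): reg=0xA5
After byte 4 (0x60): reg=0x55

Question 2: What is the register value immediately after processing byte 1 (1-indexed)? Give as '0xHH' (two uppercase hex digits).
After byte 1 (0x00): reg=0x00

Answer: 0x00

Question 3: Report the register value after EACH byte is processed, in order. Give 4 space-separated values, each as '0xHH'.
0x00 0x0A 0xA5 0x55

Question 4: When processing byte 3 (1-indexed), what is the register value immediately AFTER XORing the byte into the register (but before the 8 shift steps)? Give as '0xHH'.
Register before byte 3: 0x0A
Byte 3: 0x5C
0x0A XOR 0x5C = 0x56

Answer: 0x56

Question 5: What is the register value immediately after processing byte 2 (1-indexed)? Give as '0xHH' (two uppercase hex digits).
After byte 1 (0x00): reg=0x00
After byte 2 (0x6F): reg=0x0A

Answer: 0x0A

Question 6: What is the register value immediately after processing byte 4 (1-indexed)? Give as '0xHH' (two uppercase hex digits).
Answer: 0x55

Derivation:
After byte 1 (0x00): reg=0x00
After byte 2 (0x6F): reg=0x0A
After byte 3 (0x5C): reg=0xA5
After byte 4 (0x60): reg=0x55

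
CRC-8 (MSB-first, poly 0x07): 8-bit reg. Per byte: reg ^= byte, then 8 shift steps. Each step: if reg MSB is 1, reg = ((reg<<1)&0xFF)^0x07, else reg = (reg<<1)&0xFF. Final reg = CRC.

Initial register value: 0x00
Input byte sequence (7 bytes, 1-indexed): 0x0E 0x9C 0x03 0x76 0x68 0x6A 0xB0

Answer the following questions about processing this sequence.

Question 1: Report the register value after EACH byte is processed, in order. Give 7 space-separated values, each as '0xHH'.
0x2A 0x0B 0x38 0xED 0x92 0xE6 0xA5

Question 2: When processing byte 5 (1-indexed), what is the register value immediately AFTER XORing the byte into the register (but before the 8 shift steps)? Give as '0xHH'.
Register before byte 5: 0xED
Byte 5: 0x68
0xED XOR 0x68 = 0x85

Answer: 0x85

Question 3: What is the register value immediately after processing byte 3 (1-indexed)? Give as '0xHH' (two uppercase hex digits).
Answer: 0x38

Derivation:
After byte 1 (0x0E): reg=0x2A
After byte 2 (0x9C): reg=0x0B
After byte 3 (0x03): reg=0x38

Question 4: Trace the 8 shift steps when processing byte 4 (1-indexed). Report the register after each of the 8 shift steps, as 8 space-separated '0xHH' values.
After byte 1 (0x0E): reg=0x2A
After byte 2 (0x9C): reg=0x0B
After byte 3 (0x03): reg=0x38
Register before byte 4: 0x38
After XOR with byte 0x76: 0x4E

Answer: 0x9C 0x3F 0x7E 0xFC 0xFF 0xF9 0xF5 0xED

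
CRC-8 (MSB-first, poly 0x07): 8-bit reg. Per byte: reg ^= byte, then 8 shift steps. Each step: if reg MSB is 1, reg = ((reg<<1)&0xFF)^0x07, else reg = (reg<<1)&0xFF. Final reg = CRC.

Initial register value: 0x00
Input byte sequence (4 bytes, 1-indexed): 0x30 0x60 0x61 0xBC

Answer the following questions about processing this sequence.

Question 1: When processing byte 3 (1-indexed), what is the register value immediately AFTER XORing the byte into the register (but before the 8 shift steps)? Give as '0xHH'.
Answer: 0xBF

Derivation:
Register before byte 3: 0xDE
Byte 3: 0x61
0xDE XOR 0x61 = 0xBF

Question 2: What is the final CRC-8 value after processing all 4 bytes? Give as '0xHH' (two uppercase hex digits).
After byte 1 (0x30): reg=0x90
After byte 2 (0x60): reg=0xDE
After byte 3 (0x61): reg=0x34
After byte 4 (0xBC): reg=0xB1

Answer: 0xB1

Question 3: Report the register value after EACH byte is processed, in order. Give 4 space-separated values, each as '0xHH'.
0x90 0xDE 0x34 0xB1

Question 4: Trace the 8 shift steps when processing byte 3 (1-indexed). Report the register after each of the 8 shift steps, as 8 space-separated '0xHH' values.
Answer: 0x79 0xF2 0xE3 0xC1 0x85 0x0D 0x1A 0x34

Derivation:
After byte 1 (0x30): reg=0x90
After byte 2 (0x60): reg=0xDE
Register before byte 3: 0xDE
After XOR with byte 0x61: 0xBF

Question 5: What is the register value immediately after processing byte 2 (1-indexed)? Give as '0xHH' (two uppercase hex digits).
Answer: 0xDE

Derivation:
After byte 1 (0x30): reg=0x90
After byte 2 (0x60): reg=0xDE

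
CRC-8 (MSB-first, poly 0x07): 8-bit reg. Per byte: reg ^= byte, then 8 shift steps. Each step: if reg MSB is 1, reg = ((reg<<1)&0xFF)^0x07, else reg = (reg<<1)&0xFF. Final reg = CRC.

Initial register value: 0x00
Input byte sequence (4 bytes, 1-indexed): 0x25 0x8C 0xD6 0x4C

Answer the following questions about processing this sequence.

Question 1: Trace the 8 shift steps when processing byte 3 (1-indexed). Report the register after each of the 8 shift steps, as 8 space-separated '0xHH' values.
Answer: 0x2F 0x5E 0xBC 0x7F 0xFE 0xFB 0xF1 0xE5

Derivation:
After byte 1 (0x25): reg=0xFB
After byte 2 (0x8C): reg=0x42
Register before byte 3: 0x42
After XOR with byte 0xD6: 0x94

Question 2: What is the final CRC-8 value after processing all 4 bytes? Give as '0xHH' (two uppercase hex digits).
Answer: 0x56

Derivation:
After byte 1 (0x25): reg=0xFB
After byte 2 (0x8C): reg=0x42
After byte 3 (0xD6): reg=0xE5
After byte 4 (0x4C): reg=0x56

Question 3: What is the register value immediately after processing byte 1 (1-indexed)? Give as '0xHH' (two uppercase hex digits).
After byte 1 (0x25): reg=0xFB

Answer: 0xFB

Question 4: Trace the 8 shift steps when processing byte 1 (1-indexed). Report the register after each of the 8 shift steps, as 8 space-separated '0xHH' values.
Answer: 0x4A 0x94 0x2F 0x5E 0xBC 0x7F 0xFE 0xFB

Derivation:
Register before byte 1: 0x00
After XOR with byte 0x25: 0x25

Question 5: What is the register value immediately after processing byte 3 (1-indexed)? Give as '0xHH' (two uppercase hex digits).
Answer: 0xE5

Derivation:
After byte 1 (0x25): reg=0xFB
After byte 2 (0x8C): reg=0x42
After byte 3 (0xD6): reg=0xE5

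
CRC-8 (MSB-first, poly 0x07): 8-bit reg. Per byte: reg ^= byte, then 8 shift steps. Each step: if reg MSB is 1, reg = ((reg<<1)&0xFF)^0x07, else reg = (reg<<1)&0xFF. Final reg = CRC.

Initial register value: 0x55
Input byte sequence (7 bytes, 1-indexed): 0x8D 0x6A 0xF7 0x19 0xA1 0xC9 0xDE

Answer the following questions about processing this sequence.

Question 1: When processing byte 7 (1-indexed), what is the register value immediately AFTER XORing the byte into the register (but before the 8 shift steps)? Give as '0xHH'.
Answer: 0x61

Derivation:
Register before byte 7: 0xBF
Byte 7: 0xDE
0xBF XOR 0xDE = 0x61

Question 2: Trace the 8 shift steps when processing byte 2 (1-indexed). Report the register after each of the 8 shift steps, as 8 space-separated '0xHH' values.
Answer: 0xD8 0xB7 0x69 0xD2 0xA3 0x41 0x82 0x03

Derivation:
After byte 1 (0x8D): reg=0x06
Register before byte 2: 0x06
After XOR with byte 0x6A: 0x6C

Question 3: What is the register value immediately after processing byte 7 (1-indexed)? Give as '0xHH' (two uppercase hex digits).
After byte 1 (0x8D): reg=0x06
After byte 2 (0x6A): reg=0x03
After byte 3 (0xF7): reg=0xC2
After byte 4 (0x19): reg=0x0F
After byte 5 (0xA1): reg=0x43
After byte 6 (0xC9): reg=0xBF
After byte 7 (0xDE): reg=0x20

Answer: 0x20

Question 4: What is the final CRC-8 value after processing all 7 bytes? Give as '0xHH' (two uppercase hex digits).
Answer: 0x20

Derivation:
After byte 1 (0x8D): reg=0x06
After byte 2 (0x6A): reg=0x03
After byte 3 (0xF7): reg=0xC2
After byte 4 (0x19): reg=0x0F
After byte 5 (0xA1): reg=0x43
After byte 6 (0xC9): reg=0xBF
After byte 7 (0xDE): reg=0x20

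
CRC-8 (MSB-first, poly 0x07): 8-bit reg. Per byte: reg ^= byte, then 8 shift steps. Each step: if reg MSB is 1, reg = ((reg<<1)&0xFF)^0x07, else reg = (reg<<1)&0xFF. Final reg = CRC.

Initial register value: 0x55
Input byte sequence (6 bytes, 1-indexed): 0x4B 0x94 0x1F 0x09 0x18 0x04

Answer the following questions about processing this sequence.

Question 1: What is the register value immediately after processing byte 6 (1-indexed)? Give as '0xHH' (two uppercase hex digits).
After byte 1 (0x4B): reg=0x5A
After byte 2 (0x94): reg=0x64
After byte 3 (0x1F): reg=0x66
After byte 4 (0x09): reg=0x0A
After byte 5 (0x18): reg=0x7E
After byte 6 (0x04): reg=0x61

Answer: 0x61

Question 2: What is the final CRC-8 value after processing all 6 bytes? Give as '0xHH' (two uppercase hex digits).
Answer: 0x61

Derivation:
After byte 1 (0x4B): reg=0x5A
After byte 2 (0x94): reg=0x64
After byte 3 (0x1F): reg=0x66
After byte 4 (0x09): reg=0x0A
After byte 5 (0x18): reg=0x7E
After byte 6 (0x04): reg=0x61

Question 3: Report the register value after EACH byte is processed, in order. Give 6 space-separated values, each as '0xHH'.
0x5A 0x64 0x66 0x0A 0x7E 0x61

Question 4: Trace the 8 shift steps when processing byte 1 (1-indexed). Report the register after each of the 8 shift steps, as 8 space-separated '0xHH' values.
Answer: 0x3C 0x78 0xF0 0xE7 0xC9 0x95 0x2D 0x5A

Derivation:
Register before byte 1: 0x55
After XOR with byte 0x4B: 0x1E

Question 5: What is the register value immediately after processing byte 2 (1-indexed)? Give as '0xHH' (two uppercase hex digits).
After byte 1 (0x4B): reg=0x5A
After byte 2 (0x94): reg=0x64

Answer: 0x64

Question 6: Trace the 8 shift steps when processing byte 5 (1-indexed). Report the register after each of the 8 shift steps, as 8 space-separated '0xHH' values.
After byte 1 (0x4B): reg=0x5A
After byte 2 (0x94): reg=0x64
After byte 3 (0x1F): reg=0x66
After byte 4 (0x09): reg=0x0A
Register before byte 5: 0x0A
After XOR with byte 0x18: 0x12

Answer: 0x24 0x48 0x90 0x27 0x4E 0x9C 0x3F 0x7E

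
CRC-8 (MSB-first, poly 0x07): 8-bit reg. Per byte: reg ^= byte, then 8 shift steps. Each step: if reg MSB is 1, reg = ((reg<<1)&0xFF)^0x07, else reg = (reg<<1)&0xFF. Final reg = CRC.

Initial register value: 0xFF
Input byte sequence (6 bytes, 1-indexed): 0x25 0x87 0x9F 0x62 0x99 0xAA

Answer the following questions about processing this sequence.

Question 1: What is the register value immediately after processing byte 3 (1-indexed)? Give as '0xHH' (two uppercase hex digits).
Answer: 0xA1

Derivation:
After byte 1 (0x25): reg=0x08
After byte 2 (0x87): reg=0xA4
After byte 3 (0x9F): reg=0xA1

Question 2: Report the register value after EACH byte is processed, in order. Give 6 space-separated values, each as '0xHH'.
0x08 0xA4 0xA1 0x47 0x14 0x33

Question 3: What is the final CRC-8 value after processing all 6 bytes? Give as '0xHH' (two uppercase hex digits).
Answer: 0x33

Derivation:
After byte 1 (0x25): reg=0x08
After byte 2 (0x87): reg=0xA4
After byte 3 (0x9F): reg=0xA1
After byte 4 (0x62): reg=0x47
After byte 5 (0x99): reg=0x14
After byte 6 (0xAA): reg=0x33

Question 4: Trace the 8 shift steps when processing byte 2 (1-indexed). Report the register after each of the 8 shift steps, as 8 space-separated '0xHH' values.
After byte 1 (0x25): reg=0x08
Register before byte 2: 0x08
After XOR with byte 0x87: 0x8F

Answer: 0x19 0x32 0x64 0xC8 0x97 0x29 0x52 0xA4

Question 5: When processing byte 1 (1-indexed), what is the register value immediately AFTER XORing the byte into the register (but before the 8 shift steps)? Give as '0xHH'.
Answer: 0xDA

Derivation:
Register before byte 1: 0xFF
Byte 1: 0x25
0xFF XOR 0x25 = 0xDA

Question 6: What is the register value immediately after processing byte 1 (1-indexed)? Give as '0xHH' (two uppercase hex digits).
After byte 1 (0x25): reg=0x08

Answer: 0x08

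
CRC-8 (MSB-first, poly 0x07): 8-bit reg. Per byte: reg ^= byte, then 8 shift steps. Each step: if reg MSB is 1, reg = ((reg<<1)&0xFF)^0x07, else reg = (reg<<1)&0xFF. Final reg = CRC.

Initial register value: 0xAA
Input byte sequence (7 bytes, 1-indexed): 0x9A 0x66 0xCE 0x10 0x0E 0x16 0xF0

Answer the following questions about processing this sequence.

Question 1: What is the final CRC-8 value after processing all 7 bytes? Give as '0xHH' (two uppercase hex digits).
After byte 1 (0x9A): reg=0x90
After byte 2 (0x66): reg=0xCC
After byte 3 (0xCE): reg=0x0E
After byte 4 (0x10): reg=0x5A
After byte 5 (0x0E): reg=0xAB
After byte 6 (0x16): reg=0x3A
After byte 7 (0xF0): reg=0x78

Answer: 0x78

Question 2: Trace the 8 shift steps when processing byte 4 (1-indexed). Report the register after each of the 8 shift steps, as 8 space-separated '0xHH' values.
Answer: 0x3C 0x78 0xF0 0xE7 0xC9 0x95 0x2D 0x5A

Derivation:
After byte 1 (0x9A): reg=0x90
After byte 2 (0x66): reg=0xCC
After byte 3 (0xCE): reg=0x0E
Register before byte 4: 0x0E
After XOR with byte 0x10: 0x1E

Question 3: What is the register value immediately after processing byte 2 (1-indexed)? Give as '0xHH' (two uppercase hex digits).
Answer: 0xCC

Derivation:
After byte 1 (0x9A): reg=0x90
After byte 2 (0x66): reg=0xCC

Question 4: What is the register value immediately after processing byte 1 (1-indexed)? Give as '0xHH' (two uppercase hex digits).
After byte 1 (0x9A): reg=0x90

Answer: 0x90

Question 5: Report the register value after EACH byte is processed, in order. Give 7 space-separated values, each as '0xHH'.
0x90 0xCC 0x0E 0x5A 0xAB 0x3A 0x78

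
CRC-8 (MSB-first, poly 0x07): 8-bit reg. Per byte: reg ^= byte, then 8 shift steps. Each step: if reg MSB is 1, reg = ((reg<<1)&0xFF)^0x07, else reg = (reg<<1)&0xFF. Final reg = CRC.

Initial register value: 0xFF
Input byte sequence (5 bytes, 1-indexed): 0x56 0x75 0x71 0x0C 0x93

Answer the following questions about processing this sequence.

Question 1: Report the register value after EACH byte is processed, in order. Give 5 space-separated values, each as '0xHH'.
0x56 0xE9 0xC1 0x6D 0xF4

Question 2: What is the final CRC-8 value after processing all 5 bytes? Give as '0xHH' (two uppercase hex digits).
Answer: 0xF4

Derivation:
After byte 1 (0x56): reg=0x56
After byte 2 (0x75): reg=0xE9
After byte 3 (0x71): reg=0xC1
After byte 4 (0x0C): reg=0x6D
After byte 5 (0x93): reg=0xF4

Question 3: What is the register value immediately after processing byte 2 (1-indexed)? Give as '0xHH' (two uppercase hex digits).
Answer: 0xE9

Derivation:
After byte 1 (0x56): reg=0x56
After byte 2 (0x75): reg=0xE9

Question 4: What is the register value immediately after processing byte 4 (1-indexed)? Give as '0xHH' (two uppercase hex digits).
After byte 1 (0x56): reg=0x56
After byte 2 (0x75): reg=0xE9
After byte 3 (0x71): reg=0xC1
After byte 4 (0x0C): reg=0x6D

Answer: 0x6D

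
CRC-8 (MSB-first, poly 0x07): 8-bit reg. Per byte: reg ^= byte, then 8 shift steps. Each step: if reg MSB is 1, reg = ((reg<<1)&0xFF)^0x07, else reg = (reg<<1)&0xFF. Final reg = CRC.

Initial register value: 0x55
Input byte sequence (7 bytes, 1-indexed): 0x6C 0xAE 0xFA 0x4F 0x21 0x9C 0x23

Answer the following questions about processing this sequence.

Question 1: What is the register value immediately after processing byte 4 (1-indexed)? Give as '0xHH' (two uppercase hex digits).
After byte 1 (0x6C): reg=0xAF
After byte 2 (0xAE): reg=0x07
After byte 3 (0xFA): reg=0xFD
After byte 4 (0x4F): reg=0x17

Answer: 0x17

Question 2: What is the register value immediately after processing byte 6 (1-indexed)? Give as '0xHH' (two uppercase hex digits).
Answer: 0x5A

Derivation:
After byte 1 (0x6C): reg=0xAF
After byte 2 (0xAE): reg=0x07
After byte 3 (0xFA): reg=0xFD
After byte 4 (0x4F): reg=0x17
After byte 5 (0x21): reg=0x82
After byte 6 (0x9C): reg=0x5A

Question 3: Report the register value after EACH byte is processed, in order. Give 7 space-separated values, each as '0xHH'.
0xAF 0x07 0xFD 0x17 0x82 0x5A 0x68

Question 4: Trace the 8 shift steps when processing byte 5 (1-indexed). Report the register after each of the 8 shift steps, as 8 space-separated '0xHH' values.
After byte 1 (0x6C): reg=0xAF
After byte 2 (0xAE): reg=0x07
After byte 3 (0xFA): reg=0xFD
After byte 4 (0x4F): reg=0x17
Register before byte 5: 0x17
After XOR with byte 0x21: 0x36

Answer: 0x6C 0xD8 0xB7 0x69 0xD2 0xA3 0x41 0x82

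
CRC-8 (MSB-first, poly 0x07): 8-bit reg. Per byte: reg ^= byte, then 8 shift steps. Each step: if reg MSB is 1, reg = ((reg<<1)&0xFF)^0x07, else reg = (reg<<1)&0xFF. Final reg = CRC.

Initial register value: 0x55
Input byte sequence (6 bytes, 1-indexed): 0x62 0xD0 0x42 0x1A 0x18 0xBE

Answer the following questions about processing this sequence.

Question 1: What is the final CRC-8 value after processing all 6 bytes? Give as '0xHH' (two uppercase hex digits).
Answer: 0x49

Derivation:
After byte 1 (0x62): reg=0x85
After byte 2 (0xD0): reg=0xAC
After byte 3 (0x42): reg=0x84
After byte 4 (0x1A): reg=0xD3
After byte 5 (0x18): reg=0x7F
After byte 6 (0xBE): reg=0x49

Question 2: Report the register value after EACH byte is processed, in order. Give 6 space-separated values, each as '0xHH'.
0x85 0xAC 0x84 0xD3 0x7F 0x49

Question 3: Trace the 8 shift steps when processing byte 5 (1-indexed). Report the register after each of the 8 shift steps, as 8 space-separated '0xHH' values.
After byte 1 (0x62): reg=0x85
After byte 2 (0xD0): reg=0xAC
After byte 3 (0x42): reg=0x84
After byte 4 (0x1A): reg=0xD3
Register before byte 5: 0xD3
After XOR with byte 0x18: 0xCB

Answer: 0x91 0x25 0x4A 0x94 0x2F 0x5E 0xBC 0x7F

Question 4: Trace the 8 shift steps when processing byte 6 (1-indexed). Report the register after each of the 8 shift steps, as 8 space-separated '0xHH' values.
Answer: 0x85 0x0D 0x1A 0x34 0x68 0xD0 0xA7 0x49

Derivation:
After byte 1 (0x62): reg=0x85
After byte 2 (0xD0): reg=0xAC
After byte 3 (0x42): reg=0x84
After byte 4 (0x1A): reg=0xD3
After byte 5 (0x18): reg=0x7F
Register before byte 6: 0x7F
After XOR with byte 0xBE: 0xC1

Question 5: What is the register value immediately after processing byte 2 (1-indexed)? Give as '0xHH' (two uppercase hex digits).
Answer: 0xAC

Derivation:
After byte 1 (0x62): reg=0x85
After byte 2 (0xD0): reg=0xAC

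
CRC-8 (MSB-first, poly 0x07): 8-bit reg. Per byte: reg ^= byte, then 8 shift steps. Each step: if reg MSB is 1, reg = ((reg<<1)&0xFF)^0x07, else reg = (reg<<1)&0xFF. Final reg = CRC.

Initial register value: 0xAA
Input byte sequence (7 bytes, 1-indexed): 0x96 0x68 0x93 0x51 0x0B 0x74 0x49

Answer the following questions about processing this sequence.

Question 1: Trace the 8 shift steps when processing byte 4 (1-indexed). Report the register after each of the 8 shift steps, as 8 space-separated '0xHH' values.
After byte 1 (0x96): reg=0xB4
After byte 2 (0x68): reg=0x1A
After byte 3 (0x93): reg=0xB6
Register before byte 4: 0xB6
After XOR with byte 0x51: 0xE7

Answer: 0xC9 0x95 0x2D 0x5A 0xB4 0x6F 0xDE 0xBB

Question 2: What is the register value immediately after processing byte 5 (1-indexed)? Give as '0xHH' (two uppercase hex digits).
Answer: 0x19

Derivation:
After byte 1 (0x96): reg=0xB4
After byte 2 (0x68): reg=0x1A
After byte 3 (0x93): reg=0xB6
After byte 4 (0x51): reg=0xBB
After byte 5 (0x0B): reg=0x19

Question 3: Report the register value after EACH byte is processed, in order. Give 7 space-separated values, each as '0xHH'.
0xB4 0x1A 0xB6 0xBB 0x19 0x04 0xE4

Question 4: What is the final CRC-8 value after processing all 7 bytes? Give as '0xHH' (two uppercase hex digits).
Answer: 0xE4

Derivation:
After byte 1 (0x96): reg=0xB4
After byte 2 (0x68): reg=0x1A
After byte 3 (0x93): reg=0xB6
After byte 4 (0x51): reg=0xBB
After byte 5 (0x0B): reg=0x19
After byte 6 (0x74): reg=0x04
After byte 7 (0x49): reg=0xE4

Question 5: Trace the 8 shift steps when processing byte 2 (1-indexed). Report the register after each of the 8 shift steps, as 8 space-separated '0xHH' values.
Answer: 0xBF 0x79 0xF2 0xE3 0xC1 0x85 0x0D 0x1A

Derivation:
After byte 1 (0x96): reg=0xB4
Register before byte 2: 0xB4
After XOR with byte 0x68: 0xDC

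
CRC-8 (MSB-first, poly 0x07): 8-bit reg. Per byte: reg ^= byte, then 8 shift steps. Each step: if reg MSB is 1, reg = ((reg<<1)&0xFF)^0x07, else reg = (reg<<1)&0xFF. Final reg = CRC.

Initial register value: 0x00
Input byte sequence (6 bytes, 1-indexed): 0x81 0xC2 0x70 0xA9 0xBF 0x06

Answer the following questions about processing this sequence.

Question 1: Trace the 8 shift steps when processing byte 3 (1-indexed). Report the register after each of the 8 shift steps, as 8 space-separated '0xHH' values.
After byte 1 (0x81): reg=0x8E
After byte 2 (0xC2): reg=0xE3
Register before byte 3: 0xE3
After XOR with byte 0x70: 0x93

Answer: 0x21 0x42 0x84 0x0F 0x1E 0x3C 0x78 0xF0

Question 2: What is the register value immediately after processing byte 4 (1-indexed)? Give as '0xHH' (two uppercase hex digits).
After byte 1 (0x81): reg=0x8E
After byte 2 (0xC2): reg=0xE3
After byte 3 (0x70): reg=0xF0
After byte 4 (0xA9): reg=0x88

Answer: 0x88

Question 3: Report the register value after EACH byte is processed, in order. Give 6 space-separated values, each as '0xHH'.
0x8E 0xE3 0xF0 0x88 0x85 0x80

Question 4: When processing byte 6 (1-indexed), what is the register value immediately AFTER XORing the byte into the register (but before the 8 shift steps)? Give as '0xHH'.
Answer: 0x83

Derivation:
Register before byte 6: 0x85
Byte 6: 0x06
0x85 XOR 0x06 = 0x83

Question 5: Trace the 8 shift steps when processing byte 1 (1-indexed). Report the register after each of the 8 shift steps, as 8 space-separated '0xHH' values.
Register before byte 1: 0x00
After XOR with byte 0x81: 0x81

Answer: 0x05 0x0A 0x14 0x28 0x50 0xA0 0x47 0x8E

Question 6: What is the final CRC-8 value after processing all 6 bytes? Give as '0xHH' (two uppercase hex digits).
Answer: 0x80

Derivation:
After byte 1 (0x81): reg=0x8E
After byte 2 (0xC2): reg=0xE3
After byte 3 (0x70): reg=0xF0
After byte 4 (0xA9): reg=0x88
After byte 5 (0xBF): reg=0x85
After byte 6 (0x06): reg=0x80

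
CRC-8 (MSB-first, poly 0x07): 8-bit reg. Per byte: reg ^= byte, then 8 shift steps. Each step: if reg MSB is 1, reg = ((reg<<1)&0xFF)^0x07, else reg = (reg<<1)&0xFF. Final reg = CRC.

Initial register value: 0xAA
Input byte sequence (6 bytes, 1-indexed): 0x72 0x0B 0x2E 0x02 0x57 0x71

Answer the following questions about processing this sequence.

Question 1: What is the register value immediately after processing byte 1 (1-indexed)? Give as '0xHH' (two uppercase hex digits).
Answer: 0x06

Derivation:
After byte 1 (0x72): reg=0x06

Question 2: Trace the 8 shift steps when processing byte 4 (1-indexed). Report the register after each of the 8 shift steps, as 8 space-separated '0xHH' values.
Answer: 0x42 0x84 0x0F 0x1E 0x3C 0x78 0xF0 0xE7

Derivation:
After byte 1 (0x72): reg=0x06
After byte 2 (0x0B): reg=0x23
After byte 3 (0x2E): reg=0x23
Register before byte 4: 0x23
After XOR with byte 0x02: 0x21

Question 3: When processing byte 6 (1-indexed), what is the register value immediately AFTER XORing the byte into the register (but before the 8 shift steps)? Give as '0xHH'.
Register before byte 6: 0x19
Byte 6: 0x71
0x19 XOR 0x71 = 0x68

Answer: 0x68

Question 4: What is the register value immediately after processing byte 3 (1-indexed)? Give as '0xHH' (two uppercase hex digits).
After byte 1 (0x72): reg=0x06
After byte 2 (0x0B): reg=0x23
After byte 3 (0x2E): reg=0x23

Answer: 0x23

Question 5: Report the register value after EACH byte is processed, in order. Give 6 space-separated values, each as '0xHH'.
0x06 0x23 0x23 0xE7 0x19 0x1F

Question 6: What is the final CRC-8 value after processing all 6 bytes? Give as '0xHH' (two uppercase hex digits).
After byte 1 (0x72): reg=0x06
After byte 2 (0x0B): reg=0x23
After byte 3 (0x2E): reg=0x23
After byte 4 (0x02): reg=0xE7
After byte 5 (0x57): reg=0x19
After byte 6 (0x71): reg=0x1F

Answer: 0x1F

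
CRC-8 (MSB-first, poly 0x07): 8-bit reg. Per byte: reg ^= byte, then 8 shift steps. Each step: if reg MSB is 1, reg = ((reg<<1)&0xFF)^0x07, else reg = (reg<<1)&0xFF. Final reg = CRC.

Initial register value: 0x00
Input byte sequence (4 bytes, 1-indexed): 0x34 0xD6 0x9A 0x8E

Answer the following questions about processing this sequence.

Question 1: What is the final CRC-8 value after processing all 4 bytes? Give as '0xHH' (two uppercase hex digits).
Answer: 0x63

Derivation:
After byte 1 (0x34): reg=0x8C
After byte 2 (0xD6): reg=0x81
After byte 3 (0x9A): reg=0x41
After byte 4 (0x8E): reg=0x63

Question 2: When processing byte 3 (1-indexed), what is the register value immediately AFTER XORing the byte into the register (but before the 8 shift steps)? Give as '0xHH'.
Answer: 0x1B

Derivation:
Register before byte 3: 0x81
Byte 3: 0x9A
0x81 XOR 0x9A = 0x1B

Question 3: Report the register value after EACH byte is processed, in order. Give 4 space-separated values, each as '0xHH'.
0x8C 0x81 0x41 0x63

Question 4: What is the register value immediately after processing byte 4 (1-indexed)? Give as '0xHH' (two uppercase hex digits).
Answer: 0x63

Derivation:
After byte 1 (0x34): reg=0x8C
After byte 2 (0xD6): reg=0x81
After byte 3 (0x9A): reg=0x41
After byte 4 (0x8E): reg=0x63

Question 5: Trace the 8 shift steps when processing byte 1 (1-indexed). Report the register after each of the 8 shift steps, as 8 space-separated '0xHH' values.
Register before byte 1: 0x00
After XOR with byte 0x34: 0x34

Answer: 0x68 0xD0 0xA7 0x49 0x92 0x23 0x46 0x8C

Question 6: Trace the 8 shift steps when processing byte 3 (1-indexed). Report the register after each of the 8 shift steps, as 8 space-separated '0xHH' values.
After byte 1 (0x34): reg=0x8C
After byte 2 (0xD6): reg=0x81
Register before byte 3: 0x81
After XOR with byte 0x9A: 0x1B

Answer: 0x36 0x6C 0xD8 0xB7 0x69 0xD2 0xA3 0x41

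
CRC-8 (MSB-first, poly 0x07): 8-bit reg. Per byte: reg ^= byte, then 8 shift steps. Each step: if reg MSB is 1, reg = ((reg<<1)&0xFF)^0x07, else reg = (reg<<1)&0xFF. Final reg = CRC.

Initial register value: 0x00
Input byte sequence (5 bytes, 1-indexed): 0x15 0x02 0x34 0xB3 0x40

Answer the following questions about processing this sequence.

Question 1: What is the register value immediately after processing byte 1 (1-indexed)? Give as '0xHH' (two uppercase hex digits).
After byte 1 (0x15): reg=0x6B

Answer: 0x6B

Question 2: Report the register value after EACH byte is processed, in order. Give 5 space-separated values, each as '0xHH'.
0x6B 0x18 0xC4 0x42 0x0E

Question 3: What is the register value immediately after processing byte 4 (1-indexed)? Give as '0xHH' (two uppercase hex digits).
After byte 1 (0x15): reg=0x6B
After byte 2 (0x02): reg=0x18
After byte 3 (0x34): reg=0xC4
After byte 4 (0xB3): reg=0x42

Answer: 0x42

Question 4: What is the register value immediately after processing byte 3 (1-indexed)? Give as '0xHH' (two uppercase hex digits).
Answer: 0xC4

Derivation:
After byte 1 (0x15): reg=0x6B
After byte 2 (0x02): reg=0x18
After byte 3 (0x34): reg=0xC4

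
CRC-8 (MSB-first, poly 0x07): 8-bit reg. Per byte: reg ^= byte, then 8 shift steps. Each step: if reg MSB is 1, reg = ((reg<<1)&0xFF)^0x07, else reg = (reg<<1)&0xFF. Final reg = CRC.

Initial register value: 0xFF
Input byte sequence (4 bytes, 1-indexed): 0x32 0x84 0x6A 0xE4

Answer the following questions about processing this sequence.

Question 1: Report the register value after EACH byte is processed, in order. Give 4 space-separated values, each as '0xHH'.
0x6D 0x91 0xEF 0x31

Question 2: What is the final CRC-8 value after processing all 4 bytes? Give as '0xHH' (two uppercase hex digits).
After byte 1 (0x32): reg=0x6D
After byte 2 (0x84): reg=0x91
After byte 3 (0x6A): reg=0xEF
After byte 4 (0xE4): reg=0x31

Answer: 0x31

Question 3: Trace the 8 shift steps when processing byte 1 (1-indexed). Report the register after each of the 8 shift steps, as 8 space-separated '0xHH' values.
Register before byte 1: 0xFF
After XOR with byte 0x32: 0xCD

Answer: 0x9D 0x3D 0x7A 0xF4 0xEF 0xD9 0xB5 0x6D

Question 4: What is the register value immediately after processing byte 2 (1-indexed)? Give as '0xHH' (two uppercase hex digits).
Answer: 0x91

Derivation:
After byte 1 (0x32): reg=0x6D
After byte 2 (0x84): reg=0x91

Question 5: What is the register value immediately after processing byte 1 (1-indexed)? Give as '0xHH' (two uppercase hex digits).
After byte 1 (0x32): reg=0x6D

Answer: 0x6D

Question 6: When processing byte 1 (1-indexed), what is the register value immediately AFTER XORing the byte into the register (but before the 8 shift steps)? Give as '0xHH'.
Register before byte 1: 0xFF
Byte 1: 0x32
0xFF XOR 0x32 = 0xCD

Answer: 0xCD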